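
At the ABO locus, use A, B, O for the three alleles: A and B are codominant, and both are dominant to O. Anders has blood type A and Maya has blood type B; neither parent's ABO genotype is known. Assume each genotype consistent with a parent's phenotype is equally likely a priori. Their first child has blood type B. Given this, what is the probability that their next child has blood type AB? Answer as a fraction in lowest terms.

5/12

Possible genotypes: Anders ∈ {AA, AO}; Maya ∈ {BB, BO}.
Weight each parental genotype pair by prior × P(type-B child):
  AO × BB: posterior weight 2/3; P(next child type AB) = 1/2.
  AO × BO: posterior weight 1/3; P(next child type AB) = 1/4.
Weighted sum = 5/12.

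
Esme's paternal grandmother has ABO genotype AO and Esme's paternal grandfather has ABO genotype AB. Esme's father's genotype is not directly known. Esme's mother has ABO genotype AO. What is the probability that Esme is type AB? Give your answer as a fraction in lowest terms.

Esme's father's ABO genotype from AO × AB: 1/4 AA, 1/4 AB, 1/4 AO, 1/4 BO.
Crossing each possibility with the mother AO and summing P(type AB): 1/4·0 + 1/4·1/4 + 1/4·0 + 1/4·1/4 = 1/8.

1/8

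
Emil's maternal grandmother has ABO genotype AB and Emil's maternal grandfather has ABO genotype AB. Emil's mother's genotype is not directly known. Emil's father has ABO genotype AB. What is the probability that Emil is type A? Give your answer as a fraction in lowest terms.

Emil's mother's ABO genotype from AB × AB: 1/4 AA, 1/2 AB, 1/4 BB.
Crossing each possibility with the father AB and summing P(type A): 1/4·1/2 + 1/2·1/4 + 1/4·0 = 1/4.

1/4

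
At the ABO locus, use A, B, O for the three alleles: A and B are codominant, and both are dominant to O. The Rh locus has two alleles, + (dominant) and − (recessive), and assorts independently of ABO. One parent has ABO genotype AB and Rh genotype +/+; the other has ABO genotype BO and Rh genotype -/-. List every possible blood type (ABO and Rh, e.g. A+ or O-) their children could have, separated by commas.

A+, B+, AB+

Gametes from AB × BO give offspring ABO genotypes AB, AO, BB, BO, i.e. phenotypes A, B, AB.
Rh cross +/+ × -/- → phenotypes Rh+.
Combining independently: A+, B+, AB+.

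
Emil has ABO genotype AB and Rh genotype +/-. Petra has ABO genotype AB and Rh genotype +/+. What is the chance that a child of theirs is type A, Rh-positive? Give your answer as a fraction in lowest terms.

ABO cross AB × AB → offspring phenotypes: 1/4 A, 1/4 B, 1/2 AB.
Rh cross +/- × +/+ → 1 Rh+.
Independent loci: P(type A, Rh-positive) = 1/4 × 1 = 1/4.

1/4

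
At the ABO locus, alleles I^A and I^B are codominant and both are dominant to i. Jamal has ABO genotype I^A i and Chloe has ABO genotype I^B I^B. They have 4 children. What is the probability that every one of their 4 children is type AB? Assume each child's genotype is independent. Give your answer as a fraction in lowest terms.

ABO cross I^A i × I^B I^B → 1/2 B, 1/2 AB.
So P(type AB) = 1/2 per child.
All 4 independent: (1/2)^4 = 1/16.

1/16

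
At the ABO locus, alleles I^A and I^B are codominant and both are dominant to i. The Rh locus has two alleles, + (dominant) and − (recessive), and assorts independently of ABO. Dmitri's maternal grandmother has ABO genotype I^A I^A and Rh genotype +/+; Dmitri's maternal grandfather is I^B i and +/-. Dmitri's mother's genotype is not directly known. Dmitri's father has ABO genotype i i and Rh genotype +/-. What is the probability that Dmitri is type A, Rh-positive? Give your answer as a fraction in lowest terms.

7/16

Dmitri's mother's ABO genotype from I^A I^A × I^B i: 1/2 I^A I^B, 1/2 I^A i.
Crossing each possibility with the father i i and summing P(type A): 1/2·1/2 + 1/2·1/2 = 1/2.
Similarly for Rh via the mother's Rh distribution: P(Rh+) = 7/8.
Independent loci: 1/2 × 7/8 = 7/16.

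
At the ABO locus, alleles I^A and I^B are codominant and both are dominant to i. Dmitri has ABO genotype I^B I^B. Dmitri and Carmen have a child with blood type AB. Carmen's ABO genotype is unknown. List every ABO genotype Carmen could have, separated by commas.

For each candidate genotype of Carmen, check whether crossing it with I^B I^B can produce every observed child phenotype.
  I^A I^A → possible child types {AB} ✓
  I^A I^B → possible child types {B, AB} ✓
  I^A i → possible child types {B, AB} ✓
  I^B I^B → possible child types {B} ✗
  I^B i → possible child types {B} ✗
  i i → possible child types {B} ✗

I^A I^A, I^A I^B, I^A i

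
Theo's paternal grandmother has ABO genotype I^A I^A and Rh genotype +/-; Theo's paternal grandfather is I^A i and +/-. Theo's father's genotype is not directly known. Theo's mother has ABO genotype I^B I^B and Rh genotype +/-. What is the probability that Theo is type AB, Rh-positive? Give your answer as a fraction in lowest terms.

Theo's father's ABO genotype from I^A I^A × I^A i: 1/2 I^A I^A, 1/2 I^A i.
Crossing each possibility with the mother I^B I^B and summing P(type AB): 1/2·1 + 1/2·1/2 = 3/4.
Similarly for Rh via the father's Rh distribution: P(Rh+) = 3/4.
Independent loci: 3/4 × 3/4 = 9/16.

9/16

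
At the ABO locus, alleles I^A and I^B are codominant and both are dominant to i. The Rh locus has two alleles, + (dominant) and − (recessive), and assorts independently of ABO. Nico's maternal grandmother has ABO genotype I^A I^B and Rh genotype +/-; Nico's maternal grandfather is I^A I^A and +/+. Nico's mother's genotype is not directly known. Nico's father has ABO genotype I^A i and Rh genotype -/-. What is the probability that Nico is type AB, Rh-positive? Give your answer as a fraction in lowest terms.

Nico's mother's ABO genotype from I^A I^B × I^A I^A: 1/2 I^A I^A, 1/2 I^A I^B.
Crossing each possibility with the father I^A i and summing P(type AB): 1/2·0 + 1/2·1/4 = 1/8.
Similarly for Rh via the mother's Rh distribution: P(Rh+) = 3/4.
Independent loci: 1/8 × 3/4 = 3/32.

3/32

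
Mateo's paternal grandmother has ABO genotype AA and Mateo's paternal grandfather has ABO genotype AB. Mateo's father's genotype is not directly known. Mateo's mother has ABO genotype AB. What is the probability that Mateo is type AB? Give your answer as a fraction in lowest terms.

Mateo's father's ABO genotype from AA × AB: 1/2 AA, 1/2 AB.
Crossing each possibility with the mother AB and summing P(type AB): 1/2·1/2 + 1/2·1/2 = 1/2.

1/2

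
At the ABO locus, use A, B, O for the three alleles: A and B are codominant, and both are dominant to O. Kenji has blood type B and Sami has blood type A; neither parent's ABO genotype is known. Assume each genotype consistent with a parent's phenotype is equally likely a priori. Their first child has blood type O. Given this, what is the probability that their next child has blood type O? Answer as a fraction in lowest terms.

1/4

Possible genotypes: Kenji ∈ {BB, BO}; Sami ∈ {AA, AO}.
Weight each parental genotype pair by prior × P(type-O child):
  BO × AO: posterior weight 1; P(next child type O) = 1/4.
Weighted sum = 1/4.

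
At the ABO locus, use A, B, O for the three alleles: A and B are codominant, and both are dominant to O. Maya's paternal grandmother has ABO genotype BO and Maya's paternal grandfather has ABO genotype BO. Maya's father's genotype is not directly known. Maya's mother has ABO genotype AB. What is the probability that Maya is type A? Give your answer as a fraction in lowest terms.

Maya's father's ABO genotype from BO × BO: 1/4 BB, 1/2 BO, 1/4 OO.
Crossing each possibility with the mother AB and summing P(type A): 1/4·0 + 1/2·1/4 + 1/4·1/2 = 1/4.

1/4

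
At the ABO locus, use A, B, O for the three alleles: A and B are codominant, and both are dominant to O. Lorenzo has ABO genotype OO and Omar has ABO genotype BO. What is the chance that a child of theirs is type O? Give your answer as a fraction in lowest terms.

ABO cross OO × BO → offspring phenotypes: 1/2 O, 1/2 B.
So P(type O) = 1/2.

1/2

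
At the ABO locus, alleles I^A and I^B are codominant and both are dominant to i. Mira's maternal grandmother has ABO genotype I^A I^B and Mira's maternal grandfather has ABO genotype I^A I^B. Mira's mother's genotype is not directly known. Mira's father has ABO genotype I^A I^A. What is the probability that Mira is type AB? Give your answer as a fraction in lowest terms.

1/2

Mira's mother's ABO genotype from I^A I^B × I^A I^B: 1/4 I^A I^A, 1/2 I^A I^B, 1/4 I^B I^B.
Crossing each possibility with the father I^A I^A and summing P(type AB): 1/4·0 + 1/2·1/2 + 1/4·1 = 1/2.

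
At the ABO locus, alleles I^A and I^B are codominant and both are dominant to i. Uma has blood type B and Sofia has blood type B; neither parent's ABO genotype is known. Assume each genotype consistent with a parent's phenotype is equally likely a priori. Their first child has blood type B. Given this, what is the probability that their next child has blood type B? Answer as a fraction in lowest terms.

19/20

Possible genotypes: Uma ∈ {I^B I^B, I^B i}; Sofia ∈ {I^B I^B, I^B i}.
Weight each parental genotype pair by prior × P(type-B child):
  I^B I^B × I^B I^B: posterior weight 4/15; P(next child type B) = 1.
  I^B I^B × I^B i: posterior weight 4/15; P(next child type B) = 1.
  I^B i × I^B I^B: posterior weight 4/15; P(next child type B) = 1.
  I^B i × I^B i: posterior weight 1/5; P(next child type B) = 3/4.
Weighted sum = 19/20.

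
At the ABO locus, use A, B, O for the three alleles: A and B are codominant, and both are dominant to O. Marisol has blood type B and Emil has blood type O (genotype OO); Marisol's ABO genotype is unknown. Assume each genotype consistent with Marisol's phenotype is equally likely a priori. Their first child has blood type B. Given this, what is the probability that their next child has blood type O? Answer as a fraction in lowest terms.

1/6

Possible genotypes: Marisol ∈ {BB, BO}; Emil ∈ {OO}.
Weight each parental genotype pair by prior × P(type-B child):
  BB × OO: posterior weight 2/3; P(next child type O) = 0.
  BO × OO: posterior weight 1/3; P(next child type O) = 1/2.
Weighted sum = 1/6.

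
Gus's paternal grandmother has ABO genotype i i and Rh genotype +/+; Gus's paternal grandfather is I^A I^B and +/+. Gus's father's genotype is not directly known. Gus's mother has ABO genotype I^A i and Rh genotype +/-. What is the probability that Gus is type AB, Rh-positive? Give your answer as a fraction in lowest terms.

Gus's father's ABO genotype from i i × I^A I^B: 1/2 I^A i, 1/2 I^B i.
Crossing each possibility with the mother I^A i and summing P(type AB): 1/2·0 + 1/2·1/4 = 1/8.
Similarly for Rh via the father's Rh distribution: P(Rh+) = 1.
Independent loci: 1/8 × 1 = 1/8.

1/8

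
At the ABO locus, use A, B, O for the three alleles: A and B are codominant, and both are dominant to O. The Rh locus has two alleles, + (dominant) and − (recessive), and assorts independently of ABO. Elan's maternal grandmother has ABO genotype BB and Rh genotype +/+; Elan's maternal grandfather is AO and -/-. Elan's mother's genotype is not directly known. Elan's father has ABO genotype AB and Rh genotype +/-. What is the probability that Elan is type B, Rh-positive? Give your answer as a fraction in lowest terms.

Elan's mother's ABO genotype from BB × AO: 1/2 AB, 1/2 BO.
Crossing each possibility with the father AB and summing P(type B): 1/2·1/4 + 1/2·1/2 = 3/8.
Similarly for Rh via the mother's Rh distribution: P(Rh+) = 3/4.
Independent loci: 3/8 × 3/4 = 9/32.

9/32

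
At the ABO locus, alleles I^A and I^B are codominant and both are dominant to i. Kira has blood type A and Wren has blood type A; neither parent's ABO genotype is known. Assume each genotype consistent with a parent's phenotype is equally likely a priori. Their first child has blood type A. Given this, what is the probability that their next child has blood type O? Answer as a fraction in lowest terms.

Possible genotypes: Kira ∈ {I^A I^A, I^A i}; Wren ∈ {I^A I^A, I^A i}.
Weight each parental genotype pair by prior × P(type-A child):
  I^A I^A × I^A I^A: posterior weight 4/15; P(next child type O) = 0.
  I^A I^A × I^A i: posterior weight 4/15; P(next child type O) = 0.
  I^A i × I^A I^A: posterior weight 4/15; P(next child type O) = 0.
  I^A i × I^A i: posterior weight 1/5; P(next child type O) = 1/4.
Weighted sum = 1/20.

1/20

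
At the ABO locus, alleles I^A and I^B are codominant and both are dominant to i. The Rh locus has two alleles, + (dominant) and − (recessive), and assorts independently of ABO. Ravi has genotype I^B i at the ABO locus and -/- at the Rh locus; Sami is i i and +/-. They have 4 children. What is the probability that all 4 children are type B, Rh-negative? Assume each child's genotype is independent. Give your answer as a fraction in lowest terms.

1/256

ABO cross I^B i × i i → 1/2 O, 1/2 B.
Rh cross -/- × +/- → 1/2 Rh+, 1/2 Rh-; so P(type B, Rh-negative) = 1/2 × 1/2 = 1/4 per child.
All 4 independent: (1/4)^4 = 1/256.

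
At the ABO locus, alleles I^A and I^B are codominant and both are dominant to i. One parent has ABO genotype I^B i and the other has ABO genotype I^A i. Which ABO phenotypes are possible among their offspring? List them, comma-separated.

O, A, B, AB

Gametes from I^B i × I^A i give offspring ABO genotypes I^A I^B, I^A i, I^B i, i i, i.e. phenotypes O, A, B, AB.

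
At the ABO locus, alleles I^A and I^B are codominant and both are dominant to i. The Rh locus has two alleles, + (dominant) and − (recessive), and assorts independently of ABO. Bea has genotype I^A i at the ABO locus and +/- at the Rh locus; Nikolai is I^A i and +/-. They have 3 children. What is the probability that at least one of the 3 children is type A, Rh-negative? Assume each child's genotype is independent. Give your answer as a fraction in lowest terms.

1899/4096

ABO cross I^A i × I^A i → 1/4 O, 3/4 A.
Rh cross +/- × +/- → 3/4 Rh+, 1/4 Rh-; so P(type A, Rh-negative) = 3/4 × 1/4 = 3/16 per child.
P(none) = (13/16)^3 = 2197/4096; P(at least one) = 1 − 2197/4096 = 1899/4096.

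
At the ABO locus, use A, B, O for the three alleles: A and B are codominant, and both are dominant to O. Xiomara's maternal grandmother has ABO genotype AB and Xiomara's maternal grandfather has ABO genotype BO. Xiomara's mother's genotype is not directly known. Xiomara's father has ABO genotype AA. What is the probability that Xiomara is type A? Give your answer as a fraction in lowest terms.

Xiomara's mother's ABO genotype from AB × BO: 1/4 AB, 1/4 AO, 1/4 BB, 1/4 BO.
Crossing each possibility with the father AA and summing P(type A): 1/4·1/2 + 1/4·1 + 1/4·0 + 1/4·1/2 = 1/2.

1/2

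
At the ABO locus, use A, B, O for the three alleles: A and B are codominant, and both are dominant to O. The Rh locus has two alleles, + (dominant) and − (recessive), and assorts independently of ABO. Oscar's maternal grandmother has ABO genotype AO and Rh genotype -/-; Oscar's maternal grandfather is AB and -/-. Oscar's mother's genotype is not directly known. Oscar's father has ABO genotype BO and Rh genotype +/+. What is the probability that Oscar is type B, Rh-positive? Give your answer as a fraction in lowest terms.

3/8

Oscar's mother's ABO genotype from AO × AB: 1/4 AA, 1/4 AB, 1/4 AO, 1/4 BO.
Crossing each possibility with the father BO and summing P(type B): 1/4·0 + 1/4·1/2 + 1/4·1/4 + 1/4·3/4 = 3/8.
Similarly for Rh via the mother's Rh distribution: P(Rh+) = 1.
Independent loci: 3/8 × 1 = 3/8.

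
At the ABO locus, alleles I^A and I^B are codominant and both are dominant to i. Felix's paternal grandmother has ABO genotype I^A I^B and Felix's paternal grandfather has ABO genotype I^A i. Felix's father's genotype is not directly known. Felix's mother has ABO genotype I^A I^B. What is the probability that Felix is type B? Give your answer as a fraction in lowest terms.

Felix's father's ABO genotype from I^A I^B × I^A i: 1/4 I^A I^A, 1/4 I^A I^B, 1/4 I^A i, 1/4 I^B i.
Crossing each possibility with the mother I^A I^B and summing P(type B): 1/4·0 + 1/4·1/4 + 1/4·1/4 + 1/4·1/2 = 1/4.

1/4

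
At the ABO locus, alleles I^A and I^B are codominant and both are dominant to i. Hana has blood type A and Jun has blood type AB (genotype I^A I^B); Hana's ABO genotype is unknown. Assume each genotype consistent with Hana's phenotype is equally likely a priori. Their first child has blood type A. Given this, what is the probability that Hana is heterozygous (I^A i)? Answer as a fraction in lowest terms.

Possible genotypes: Hana ∈ {I^A I^A, I^A i}; Jun ∈ {I^A I^B}.
Weight each parental genotype pair by prior × P(type-A child):
  I^A I^A × I^A I^B: posterior weight 1/2.
  I^A i × I^A I^B: posterior weight 1/2.
Sum the posterior weight over pairs where Hana is I^A i: 1/2.

1/2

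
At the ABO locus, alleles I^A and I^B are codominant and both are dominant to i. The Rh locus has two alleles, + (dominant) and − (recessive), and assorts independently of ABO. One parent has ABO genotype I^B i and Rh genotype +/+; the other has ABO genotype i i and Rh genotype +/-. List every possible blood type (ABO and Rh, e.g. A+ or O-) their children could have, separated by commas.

O+, B+

Gametes from I^B i × i i give offspring ABO genotypes I^B i, i i, i.e. phenotypes O, B.
Rh cross +/+ × +/- → phenotypes Rh+.
Combining independently: O+, B+.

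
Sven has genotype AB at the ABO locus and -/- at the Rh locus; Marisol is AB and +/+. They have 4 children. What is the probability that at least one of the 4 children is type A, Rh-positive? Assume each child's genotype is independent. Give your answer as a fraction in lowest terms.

ABO cross AB × AB → 1/4 A, 1/4 B, 1/2 AB.
Rh cross -/- × +/+ → 1 Rh+; so P(type A, Rh-positive) = 1/4 × 1 = 1/4 per child.
P(none) = (3/4)^4 = 81/256; P(at least one) = 1 − 81/256 = 175/256.

175/256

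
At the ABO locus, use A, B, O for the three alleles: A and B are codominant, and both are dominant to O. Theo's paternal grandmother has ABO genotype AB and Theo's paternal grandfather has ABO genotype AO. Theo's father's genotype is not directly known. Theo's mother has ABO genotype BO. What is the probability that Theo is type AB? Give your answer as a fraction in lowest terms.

1/4

Theo's father's ABO genotype from AB × AO: 1/4 AA, 1/4 AB, 1/4 AO, 1/4 BO.
Crossing each possibility with the mother BO and summing P(type AB): 1/4·1/2 + 1/4·1/4 + 1/4·1/4 + 1/4·0 = 1/4.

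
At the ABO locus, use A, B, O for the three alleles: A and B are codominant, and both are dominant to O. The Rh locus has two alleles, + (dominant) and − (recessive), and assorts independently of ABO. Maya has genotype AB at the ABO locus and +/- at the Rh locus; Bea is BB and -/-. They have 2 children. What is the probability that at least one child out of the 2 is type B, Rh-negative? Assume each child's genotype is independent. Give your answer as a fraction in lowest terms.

7/16

ABO cross AB × BB → 1/2 B, 1/2 AB.
Rh cross +/- × -/- → 1/2 Rh+, 1/2 Rh-; so P(type B, Rh-negative) = 1/2 × 1/2 = 1/4 per child.
P(none) = (3/4)^2 = 9/16; P(at least one) = 1 − 9/16 = 7/16.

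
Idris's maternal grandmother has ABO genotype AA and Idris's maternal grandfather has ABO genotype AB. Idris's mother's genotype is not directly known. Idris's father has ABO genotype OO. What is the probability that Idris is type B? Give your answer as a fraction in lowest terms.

Idris's mother's ABO genotype from AA × AB: 1/2 AA, 1/2 AB.
Crossing each possibility with the father OO and summing P(type B): 1/2·0 + 1/2·1/2 = 1/4.

1/4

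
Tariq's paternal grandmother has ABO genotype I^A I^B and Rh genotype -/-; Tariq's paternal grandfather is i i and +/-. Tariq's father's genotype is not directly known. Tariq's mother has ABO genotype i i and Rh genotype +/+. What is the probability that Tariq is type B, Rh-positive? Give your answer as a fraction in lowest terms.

1/4

Tariq's father's ABO genotype from I^A I^B × i i: 1/2 I^A i, 1/2 I^B i.
Crossing each possibility with the mother i i and summing P(type B): 1/2·0 + 1/2·1/2 = 1/4.
Similarly for Rh via the father's Rh distribution: P(Rh+) = 1.
Independent loci: 1/4 × 1 = 1/4.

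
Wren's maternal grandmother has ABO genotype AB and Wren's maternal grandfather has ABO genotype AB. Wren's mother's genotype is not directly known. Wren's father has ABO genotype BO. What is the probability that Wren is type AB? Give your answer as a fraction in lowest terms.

1/4

Wren's mother's ABO genotype from AB × AB: 1/4 AA, 1/2 AB, 1/4 BB.
Crossing each possibility with the father BO and summing P(type AB): 1/4·1/2 + 1/2·1/4 + 1/4·0 = 1/4.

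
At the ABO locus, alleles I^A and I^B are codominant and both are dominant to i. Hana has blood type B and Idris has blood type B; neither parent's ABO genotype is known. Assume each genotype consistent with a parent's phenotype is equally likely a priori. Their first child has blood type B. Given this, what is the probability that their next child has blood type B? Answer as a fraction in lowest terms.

19/20

Possible genotypes: Hana ∈ {I^B I^B, I^B i}; Idris ∈ {I^B I^B, I^B i}.
Weight each parental genotype pair by prior × P(type-B child):
  I^B I^B × I^B I^B: posterior weight 4/15; P(next child type B) = 1.
  I^B I^B × I^B i: posterior weight 4/15; P(next child type B) = 1.
  I^B i × I^B I^B: posterior weight 4/15; P(next child type B) = 1.
  I^B i × I^B i: posterior weight 1/5; P(next child type B) = 3/4.
Weighted sum = 19/20.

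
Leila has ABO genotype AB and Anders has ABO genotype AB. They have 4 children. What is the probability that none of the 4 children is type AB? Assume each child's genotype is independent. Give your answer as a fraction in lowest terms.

ABO cross AB × AB → 1/4 A, 1/4 B, 1/2 AB.
So P(type AB) = 1/2 per child.
P(not type AB) = 1/2 for one child; (1/2)^4 = 1/16.

1/16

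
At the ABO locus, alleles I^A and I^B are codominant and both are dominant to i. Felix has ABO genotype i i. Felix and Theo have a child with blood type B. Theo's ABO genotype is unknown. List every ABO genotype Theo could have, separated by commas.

For each candidate genotype of Theo, check whether crossing it with i i can produce every observed child phenotype.
  I^A I^A → possible child types {A} ✗
  I^A I^B → possible child types {A, B} ✓
  I^A i → possible child types {O, A} ✗
  I^B I^B → possible child types {B} ✓
  I^B i → possible child types {O, B} ✓
  i i → possible child types {O} ✗

I^A I^B, I^B I^B, I^B i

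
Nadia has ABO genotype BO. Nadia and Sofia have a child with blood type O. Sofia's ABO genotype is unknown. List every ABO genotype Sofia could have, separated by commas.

For each candidate genotype of Sofia, check whether crossing it with BO can produce every observed child phenotype.
  AA → possible child types {A, AB} ✗
  AB → possible child types {A, B, AB} ✗
  AO → possible child types {O, A, B, AB} ✓
  BB → possible child types {B} ✗
  BO → possible child types {O, B} ✓
  OO → possible child types {O, B} ✓

AO, BO, OO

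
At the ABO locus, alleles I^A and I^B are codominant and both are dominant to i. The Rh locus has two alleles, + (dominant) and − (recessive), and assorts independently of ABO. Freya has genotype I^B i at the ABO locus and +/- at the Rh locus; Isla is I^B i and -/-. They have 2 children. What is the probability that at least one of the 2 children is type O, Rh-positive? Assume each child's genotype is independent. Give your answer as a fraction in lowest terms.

ABO cross I^B i × I^B i → 1/4 O, 3/4 B.
Rh cross +/- × -/- → 1/2 Rh+, 1/2 Rh-; so P(type O, Rh-positive) = 1/4 × 1/2 = 1/8 per child.
P(none) = (7/8)^2 = 49/64; P(at least one) = 1 − 49/64 = 15/64.

15/64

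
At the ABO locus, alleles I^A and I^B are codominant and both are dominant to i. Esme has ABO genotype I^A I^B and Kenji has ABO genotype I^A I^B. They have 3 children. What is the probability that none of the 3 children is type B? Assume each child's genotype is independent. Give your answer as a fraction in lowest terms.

27/64

ABO cross I^A I^B × I^A I^B → 1/4 A, 1/4 B, 1/2 AB.
So P(type B) = 1/4 per child.
P(not type B) = 3/4 for one child; (3/4)^3 = 27/64.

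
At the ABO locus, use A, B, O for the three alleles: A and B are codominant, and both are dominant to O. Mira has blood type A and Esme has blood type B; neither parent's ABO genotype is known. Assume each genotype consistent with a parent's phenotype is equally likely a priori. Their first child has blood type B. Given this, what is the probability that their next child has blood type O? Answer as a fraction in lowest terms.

1/12

Possible genotypes: Mira ∈ {AA, AO}; Esme ∈ {BB, BO}.
Weight each parental genotype pair by prior × P(type-B child):
  AO × BB: posterior weight 2/3; P(next child type O) = 0.
  AO × BO: posterior weight 1/3; P(next child type O) = 1/4.
Weighted sum = 1/12.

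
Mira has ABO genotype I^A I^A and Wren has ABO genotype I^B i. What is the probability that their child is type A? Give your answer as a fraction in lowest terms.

1/2

ABO cross I^A I^A × I^B i → offspring phenotypes: 1/2 A, 1/2 AB.
So P(type A) = 1/2.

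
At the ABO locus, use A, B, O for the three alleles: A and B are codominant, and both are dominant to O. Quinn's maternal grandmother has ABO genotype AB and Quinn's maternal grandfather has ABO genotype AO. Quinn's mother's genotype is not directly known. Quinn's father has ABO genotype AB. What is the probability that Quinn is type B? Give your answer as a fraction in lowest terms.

1/4

Quinn's mother's ABO genotype from AB × AO: 1/4 AA, 1/4 AB, 1/4 AO, 1/4 BO.
Crossing each possibility with the father AB and summing P(type B): 1/4·0 + 1/4·1/4 + 1/4·1/4 + 1/4·1/2 = 1/4.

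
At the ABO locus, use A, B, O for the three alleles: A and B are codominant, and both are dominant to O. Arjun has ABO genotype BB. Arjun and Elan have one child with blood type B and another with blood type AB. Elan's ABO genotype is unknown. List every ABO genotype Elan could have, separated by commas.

AB, AO

For each candidate genotype of Elan, check whether crossing it with BB can produce every observed child phenotype.
  AA → possible child types {AB} ✗
  AB → possible child types {B, AB} ✓
  AO → possible child types {B, AB} ✓
  BB → possible child types {B} ✗
  BO → possible child types {B} ✗
  OO → possible child types {B} ✗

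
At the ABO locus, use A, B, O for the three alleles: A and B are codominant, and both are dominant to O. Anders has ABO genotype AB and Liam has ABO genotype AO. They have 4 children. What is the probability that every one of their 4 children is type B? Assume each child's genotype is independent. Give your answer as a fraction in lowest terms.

ABO cross AB × AO → 1/2 A, 1/4 B, 1/4 AB.
So P(type B) = 1/4 per child.
All 4 independent: (1/4)^4 = 1/256.

1/256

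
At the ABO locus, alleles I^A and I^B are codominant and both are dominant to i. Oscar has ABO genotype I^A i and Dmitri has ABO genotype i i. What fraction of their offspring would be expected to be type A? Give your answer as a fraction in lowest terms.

1/2

ABO cross I^A i × i i → offspring phenotypes: 1/2 O, 1/2 A.
So P(type A) = 1/2.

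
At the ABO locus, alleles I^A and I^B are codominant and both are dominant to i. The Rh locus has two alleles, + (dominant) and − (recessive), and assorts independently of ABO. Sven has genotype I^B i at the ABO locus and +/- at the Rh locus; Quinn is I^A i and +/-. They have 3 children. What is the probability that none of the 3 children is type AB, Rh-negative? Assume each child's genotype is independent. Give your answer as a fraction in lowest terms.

ABO cross I^B i × I^A i → 1/4 O, 1/4 A, 1/4 B, 1/4 AB.
Rh cross +/- × +/- → 3/4 Rh+, 1/4 Rh-; so P(type AB, Rh-negative) = 1/4 × 1/4 = 1/16 per child.
P(not type AB, Rh-negative) = 15/16 for one child; (15/16)^3 = 3375/4096.

3375/4096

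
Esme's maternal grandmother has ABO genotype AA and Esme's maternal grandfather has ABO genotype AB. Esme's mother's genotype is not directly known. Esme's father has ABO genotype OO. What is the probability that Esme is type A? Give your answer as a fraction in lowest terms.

Esme's mother's ABO genotype from AA × AB: 1/2 AA, 1/2 AB.
Crossing each possibility with the father OO and summing P(type A): 1/2·1 + 1/2·1/2 = 3/4.

3/4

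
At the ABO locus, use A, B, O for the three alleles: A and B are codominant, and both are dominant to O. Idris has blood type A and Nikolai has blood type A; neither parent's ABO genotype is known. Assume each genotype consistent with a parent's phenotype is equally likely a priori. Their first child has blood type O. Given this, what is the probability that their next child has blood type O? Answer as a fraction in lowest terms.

Possible genotypes: Idris ∈ {AA, AO}; Nikolai ∈ {AA, AO}.
Weight each parental genotype pair by prior × P(type-O child):
  AO × AO: posterior weight 1; P(next child type O) = 1/4.
Weighted sum = 1/4.

1/4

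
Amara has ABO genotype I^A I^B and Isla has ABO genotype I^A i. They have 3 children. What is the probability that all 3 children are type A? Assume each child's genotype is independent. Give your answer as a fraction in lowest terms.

1/8

ABO cross I^A I^B × I^A i → 1/2 A, 1/4 B, 1/4 AB.
So P(type A) = 1/2 per child.
All 3 independent: (1/2)^3 = 1/8.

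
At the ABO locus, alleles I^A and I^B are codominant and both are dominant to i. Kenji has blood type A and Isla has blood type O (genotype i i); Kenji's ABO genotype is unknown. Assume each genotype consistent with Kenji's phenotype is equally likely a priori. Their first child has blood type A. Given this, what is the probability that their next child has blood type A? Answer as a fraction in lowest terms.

Possible genotypes: Kenji ∈ {I^A I^A, I^A i}; Isla ∈ {i i}.
Weight each parental genotype pair by prior × P(type-A child):
  I^A I^A × i i: posterior weight 2/3; P(next child type A) = 1.
  I^A i × i i: posterior weight 1/3; P(next child type A) = 1/2.
Weighted sum = 5/6.

5/6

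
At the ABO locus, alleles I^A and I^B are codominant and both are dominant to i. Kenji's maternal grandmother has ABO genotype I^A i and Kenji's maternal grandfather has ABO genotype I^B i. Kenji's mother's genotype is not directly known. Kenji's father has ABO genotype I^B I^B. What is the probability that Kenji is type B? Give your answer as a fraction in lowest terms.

Kenji's mother's ABO genotype from I^A i × I^B i: 1/4 I^A I^B, 1/4 I^A i, 1/4 I^B i, 1/4 i i.
Crossing each possibility with the father I^B I^B and summing P(type B): 1/4·1/2 + 1/4·1/2 + 1/4·1 + 1/4·1 = 3/4.

3/4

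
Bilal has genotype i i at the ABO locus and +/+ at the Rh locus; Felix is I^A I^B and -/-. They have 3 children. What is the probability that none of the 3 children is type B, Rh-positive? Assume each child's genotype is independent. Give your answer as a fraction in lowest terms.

ABO cross i i × I^A I^B → 1/2 A, 1/2 B.
Rh cross +/+ × -/- → 1 Rh+; so P(type B, Rh-positive) = 1/2 × 1 = 1/2 per child.
P(not type B, Rh-positive) = 1/2 for one child; (1/2)^3 = 1/8.

1/8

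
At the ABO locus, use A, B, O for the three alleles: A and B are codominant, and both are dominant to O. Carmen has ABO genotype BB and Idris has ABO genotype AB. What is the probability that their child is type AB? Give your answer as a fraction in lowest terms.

1/2

ABO cross BB × AB → offspring phenotypes: 1/2 B, 1/2 AB.
So P(type AB) = 1/2.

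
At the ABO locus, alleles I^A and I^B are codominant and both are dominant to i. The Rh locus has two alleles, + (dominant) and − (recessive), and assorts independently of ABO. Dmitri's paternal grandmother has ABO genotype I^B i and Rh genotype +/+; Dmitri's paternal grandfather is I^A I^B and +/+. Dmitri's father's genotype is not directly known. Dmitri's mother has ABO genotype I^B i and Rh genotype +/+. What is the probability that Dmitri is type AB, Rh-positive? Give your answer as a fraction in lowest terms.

Dmitri's father's ABO genotype from I^B i × I^A I^B: 1/4 I^A I^B, 1/4 I^A i, 1/4 I^B I^B, 1/4 I^B i.
Crossing each possibility with the mother I^B i and summing P(type AB): 1/4·1/4 + 1/4·1/4 + 1/4·0 + 1/4·0 = 1/8.
Similarly for Rh via the father's Rh distribution: P(Rh+) = 1.
Independent loci: 1/8 × 1 = 1/8.

1/8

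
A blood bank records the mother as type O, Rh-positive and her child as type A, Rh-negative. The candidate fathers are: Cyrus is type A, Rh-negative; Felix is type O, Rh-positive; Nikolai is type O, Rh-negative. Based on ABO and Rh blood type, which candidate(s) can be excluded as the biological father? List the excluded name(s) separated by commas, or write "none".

A candidate is excluded only if no genotype consistent with his phenotype could produce a type A, Rh-negative child with a type O, Rh-positive mother.
Felix (type O, Rh+): no genotype consistent with that phenotype can produce a type-A Rh- child with a type-O mother.
Nikolai (type O, Rh-): no genotype consistent with that phenotype can produce a type-A Rh- child with a type-O mother.

Felix, Nikolai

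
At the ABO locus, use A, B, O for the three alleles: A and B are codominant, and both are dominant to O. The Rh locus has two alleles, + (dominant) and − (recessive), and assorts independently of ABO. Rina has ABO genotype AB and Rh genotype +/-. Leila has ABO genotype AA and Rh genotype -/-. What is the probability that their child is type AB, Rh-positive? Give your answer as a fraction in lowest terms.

1/4

ABO cross AB × AA → offspring phenotypes: 1/2 A, 1/2 AB.
Rh cross +/- × -/- → 1/2 Rh+, 1/2 Rh-.
Independent loci: P(type AB, Rh-positive) = 1/2 × 1/2 = 1/4.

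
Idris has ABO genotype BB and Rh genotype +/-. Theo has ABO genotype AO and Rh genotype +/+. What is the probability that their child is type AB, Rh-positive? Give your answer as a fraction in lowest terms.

1/2

ABO cross BB × AO → offspring phenotypes: 1/2 B, 1/2 AB.
Rh cross +/- × +/+ → 1 Rh+.
Independent loci: P(type AB, Rh-positive) = 1/2 × 1 = 1/2.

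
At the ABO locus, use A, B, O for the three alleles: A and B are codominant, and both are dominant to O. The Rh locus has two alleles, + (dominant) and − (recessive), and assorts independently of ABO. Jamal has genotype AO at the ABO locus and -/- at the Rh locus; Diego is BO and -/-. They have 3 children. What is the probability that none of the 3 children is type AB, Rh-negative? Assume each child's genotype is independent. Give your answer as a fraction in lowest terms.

ABO cross AO × BO → 1/4 O, 1/4 A, 1/4 B, 1/4 AB.
Rh cross -/- × -/- → 1 Rh-; so P(type AB, Rh-negative) = 1/4 × 1 = 1/4 per child.
P(not type AB, Rh-negative) = 3/4 for one child; (3/4)^3 = 27/64.

27/64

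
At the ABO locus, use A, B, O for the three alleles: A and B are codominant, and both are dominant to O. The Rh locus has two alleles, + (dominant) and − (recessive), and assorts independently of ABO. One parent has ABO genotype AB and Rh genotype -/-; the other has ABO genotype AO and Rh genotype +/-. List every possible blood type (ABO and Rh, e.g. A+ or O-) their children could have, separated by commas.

A+, A-, B+, B-, AB+, AB-

Gametes from AB × AO give offspring ABO genotypes AA, AB, AO, BO, i.e. phenotypes A, B, AB.
Rh cross -/- × +/- → phenotypes Rh+, Rh-.
Combining independently: A+, A-, B+, B-, AB+, AB-.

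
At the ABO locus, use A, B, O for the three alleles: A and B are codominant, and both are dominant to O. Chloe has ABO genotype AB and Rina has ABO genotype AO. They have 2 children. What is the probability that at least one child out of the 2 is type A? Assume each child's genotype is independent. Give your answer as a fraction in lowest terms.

3/4

ABO cross AB × AO → 1/2 A, 1/4 B, 1/4 AB.
So P(type A) = 1/2 per child.
P(none) = (1/2)^2 = 1/4; P(at least one) = 1 − 1/4 = 3/4.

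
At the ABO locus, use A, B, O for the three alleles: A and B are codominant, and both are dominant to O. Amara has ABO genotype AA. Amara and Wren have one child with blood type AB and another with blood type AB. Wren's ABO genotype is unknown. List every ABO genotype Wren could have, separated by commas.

For each candidate genotype of Wren, check whether crossing it with AA can produce every observed child phenotype.
  AA → possible child types {A} ✗
  AB → possible child types {A, AB} ✓
  AO → possible child types {A} ✗
  BB → possible child types {AB} ✓
  BO → possible child types {A, AB} ✓
  OO → possible child types {A} ✗

AB, BB, BO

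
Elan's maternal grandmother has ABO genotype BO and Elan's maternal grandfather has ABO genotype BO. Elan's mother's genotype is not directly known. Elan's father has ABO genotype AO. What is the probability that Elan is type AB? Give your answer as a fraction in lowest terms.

1/4

Elan's mother's ABO genotype from BO × BO: 1/4 BB, 1/2 BO, 1/4 OO.
Crossing each possibility with the father AO and summing P(type AB): 1/4·1/2 + 1/2·1/4 + 1/4·0 = 1/4.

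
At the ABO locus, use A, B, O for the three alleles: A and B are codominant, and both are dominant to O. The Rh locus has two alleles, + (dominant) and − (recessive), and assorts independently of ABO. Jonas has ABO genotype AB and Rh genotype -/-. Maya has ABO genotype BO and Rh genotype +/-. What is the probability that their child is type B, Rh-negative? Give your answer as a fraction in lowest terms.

ABO cross AB × BO → offspring phenotypes: 1/4 A, 1/2 B, 1/4 AB.
Rh cross -/- × +/- → 1/2 Rh+, 1/2 Rh-.
Independent loci: P(type B, Rh-negative) = 1/2 × 1/2 = 1/4.

1/4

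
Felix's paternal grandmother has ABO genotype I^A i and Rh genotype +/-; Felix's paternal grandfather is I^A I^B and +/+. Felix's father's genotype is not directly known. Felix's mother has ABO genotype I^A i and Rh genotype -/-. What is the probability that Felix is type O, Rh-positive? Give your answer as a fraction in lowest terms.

Felix's father's ABO genotype from I^A i × I^A I^B: 1/4 I^A I^A, 1/4 I^A I^B, 1/4 I^A i, 1/4 I^B i.
Crossing each possibility with the mother I^A i and summing P(type O): 1/4·0 + 1/4·0 + 1/4·1/4 + 1/4·1/4 = 1/8.
Similarly for Rh via the father's Rh distribution: P(Rh+) = 3/4.
Independent loci: 1/8 × 3/4 = 3/32.

3/32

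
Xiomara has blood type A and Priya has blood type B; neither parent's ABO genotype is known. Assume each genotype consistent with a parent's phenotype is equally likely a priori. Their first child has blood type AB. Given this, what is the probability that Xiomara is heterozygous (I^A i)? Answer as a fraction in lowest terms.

1/3

Possible genotypes: Xiomara ∈ {I^A I^A, I^A i}; Priya ∈ {I^B I^B, I^B i}.
Weight each parental genotype pair by prior × P(type-AB child):
  I^A I^A × I^B I^B: posterior weight 4/9.
  I^A I^A × I^B i: posterior weight 2/9.
  I^A i × I^B I^B: posterior weight 2/9.
  I^A i × I^B i: posterior weight 1/9.
Sum the posterior weight over pairs where Xiomara is I^A i: 1/3.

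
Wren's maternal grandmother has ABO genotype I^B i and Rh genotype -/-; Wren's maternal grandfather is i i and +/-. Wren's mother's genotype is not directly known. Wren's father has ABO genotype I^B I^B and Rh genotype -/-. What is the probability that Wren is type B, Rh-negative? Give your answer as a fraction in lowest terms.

3/4

Wren's mother's ABO genotype from I^B i × i i: 1/2 I^B i, 1/2 i i.
Crossing each possibility with the father I^B I^B and summing P(type B): 1/2·1 + 1/2·1 = 1.
Similarly for Rh via the mother's Rh distribution: P(Rh-) = 3/4.
Independent loci: 1 × 3/4 = 3/4.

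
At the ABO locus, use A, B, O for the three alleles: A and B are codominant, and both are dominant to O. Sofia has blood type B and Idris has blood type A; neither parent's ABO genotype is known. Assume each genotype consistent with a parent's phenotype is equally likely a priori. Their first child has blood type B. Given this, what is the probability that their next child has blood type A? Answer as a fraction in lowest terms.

Possible genotypes: Sofia ∈ {BB, BO}; Idris ∈ {AA, AO}.
Weight each parental genotype pair by prior × P(type-B child):
  BB × AO: posterior weight 2/3; P(next child type A) = 0.
  BO × AO: posterior weight 1/3; P(next child type A) = 1/4.
Weighted sum = 1/12.

1/12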